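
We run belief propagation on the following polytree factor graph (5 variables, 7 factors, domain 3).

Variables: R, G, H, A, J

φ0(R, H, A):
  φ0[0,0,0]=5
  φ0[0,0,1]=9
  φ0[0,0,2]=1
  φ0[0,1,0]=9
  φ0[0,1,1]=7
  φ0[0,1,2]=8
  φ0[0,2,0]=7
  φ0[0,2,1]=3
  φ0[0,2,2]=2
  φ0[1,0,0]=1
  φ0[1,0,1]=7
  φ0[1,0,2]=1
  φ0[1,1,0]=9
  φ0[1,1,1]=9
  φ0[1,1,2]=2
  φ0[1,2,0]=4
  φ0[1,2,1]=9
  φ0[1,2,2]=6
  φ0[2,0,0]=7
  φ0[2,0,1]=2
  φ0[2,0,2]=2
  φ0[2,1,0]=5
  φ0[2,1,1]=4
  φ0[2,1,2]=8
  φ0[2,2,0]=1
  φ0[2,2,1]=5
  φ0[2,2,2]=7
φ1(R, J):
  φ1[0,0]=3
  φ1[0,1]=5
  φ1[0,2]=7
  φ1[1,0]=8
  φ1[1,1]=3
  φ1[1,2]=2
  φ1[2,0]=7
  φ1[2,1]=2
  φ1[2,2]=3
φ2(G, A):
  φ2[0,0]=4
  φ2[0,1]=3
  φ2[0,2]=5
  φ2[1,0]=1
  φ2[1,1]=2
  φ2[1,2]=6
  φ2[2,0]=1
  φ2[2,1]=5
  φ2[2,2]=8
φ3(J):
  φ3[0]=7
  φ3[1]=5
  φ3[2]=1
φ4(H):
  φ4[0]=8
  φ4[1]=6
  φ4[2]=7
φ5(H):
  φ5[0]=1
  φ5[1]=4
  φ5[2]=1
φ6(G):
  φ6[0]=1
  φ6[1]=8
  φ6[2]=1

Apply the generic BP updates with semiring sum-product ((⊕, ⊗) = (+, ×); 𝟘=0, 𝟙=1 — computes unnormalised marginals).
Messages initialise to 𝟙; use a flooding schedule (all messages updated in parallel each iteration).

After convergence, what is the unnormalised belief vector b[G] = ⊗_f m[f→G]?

b[G] = [497984, 2778328, 558357]

init: all messages = 𝟙 over 3 values
r1 m[φ0→R] = [51, 48, 41]
r1 m[φ0→H] = [35, 61, 44]
r1 m[φ0→A] = [48, 55, 37]
r1 m[φ1→R] = [15, 13, 12]
r1 m[φ1→J] = [18, 10, 12]
r1 m[φ2→G] = [12, 9, 14]
r1 m[φ2→A] = [6, 10, 19]
r1 m[φ3→J] = [7, 5, 1]
r1 m[φ4→H] = [8, 6, 7]
r1 m[φ5→H] = [1, 4, 1]
r1 m[φ6→G] = [1, 8, 1]
r1 m[R→φ0] = [1, 1, 1]
r1 m[R→φ1] = [1, 1, 1]
r1 m[G→φ2] = [1, 1, 1]
r1 m[G→φ6] = [1, 1, 1]
r1 m[H→φ0] = [1, 1, 1]
r1 m[H→φ4] = [1, 1, 1]
r1 m[H→φ5] = [1, 1, 1]
r1 m[A→φ0] = [1, 1, 1]
r1 m[A→φ2] = [1, 1, 1]
r1 m[J→φ1] = [1, 1, 1]
r1 m[J→φ3] = [1, 1, 1]
r2 m[φ0→R] = [51, 48, 41]
r2 m[φ0→H] = [35, 61, 44]
r2 m[φ0→A] = [48, 55, 37]
r2 m[φ1→R] = [15, 13, 12]
r2 m[φ1→J] = [18, 10, 12]
r2 m[φ2→G] = [12, 9, 14]
r2 m[φ2→A] = [6, 10, 19]
r2 m[φ3→J] = [7, 5, 1]
r2 m[φ4→H] = [8, 6, 7]
r2 m[φ5→H] = [1, 4, 1]
r2 m[φ6→G] = [1, 8, 1]
r2 m[R→φ0] = [15, 13, 12]
r2 m[R→φ1] = [51, 48, 41]
r2 m[G→φ2] = [1, 8, 1]
r2 m[G→φ6] = [12, 9, 14]
r2 m[H→φ0] = [8, 24, 7]
r2 m[H→φ4] = [35, 244, 44]
r2 m[H→φ5] = [280, 366, 308]
r2 m[A→φ0] = [6, 10, 19]
r2 m[A→φ2] = [48, 55, 37]
r2 m[J→φ1] = [7, 5, 1]
r2 m[J→φ3] = [18, 10, 12]
r3 m[φ0→R] = [8506, 6724, 7451]
r3 m[φ0→H] = [4520, 9170, 6882]
r3 m[φ0→A] = [10047, 10034, 7568]
r3 m[φ1→R] = [53, 73, 62]
r3 m[φ1→J] = [824, 481, 576]
r3 m[φ2→G] = [542, 380, 619]
r3 m[φ2→A] = [13, 24, 61]
r3 m[φ3→J] = [7, 5, 1]
r3 m[φ4→H] = [8, 6, 7]
r3 m[φ5→H] = [1, 4, 1]
r3 m[φ6→G] = [1, 8, 1]
r3 m[R→φ0] = [15, 13, 12]
r3 m[R→φ1] = [51, 48, 41]
r3 m[G→φ2] = [1, 8, 1]
r3 m[G→φ6] = [12, 9, 14]
r3 m[H→φ0] = [8, 24, 7]
r3 m[H→φ4] = [35, 244, 44]
r3 m[H→φ5] = [280, 366, 308]
r3 m[A→φ0] = [6, 10, 19]
r3 m[A→φ2] = [48, 55, 37]
r3 m[J→φ1] = [7, 5, 1]
r3 m[J→φ3] = [18, 10, 12]
r4 m[φ0→R] = [8506, 6724, 7451]
r4 m[φ0→H] = [4520, 9170, 6882]
r4 m[φ0→A] = [10047, 10034, 7568]
r4 m[φ1→R] = [53, 73, 62]
r4 m[φ1→J] = [824, 481, 576]
r4 m[φ2→G] = [542, 380, 619]
r4 m[φ2→A] = [13, 24, 61]
r4 m[φ3→J] = [7, 5, 1]
r4 m[φ4→H] = [8, 6, 7]
r4 m[φ5→H] = [1, 4, 1]
r4 m[φ6→G] = [1, 8, 1]
r4 m[R→φ0] = [53, 73, 62]
r4 m[R→φ1] = [8506, 6724, 7451]
r4 m[G→φ2] = [1, 8, 1]
r4 m[G→φ6] = [542, 380, 619]
r4 m[H→φ0] = [8, 24, 7]
r4 m[H→φ4] = [4520, 36680, 6882]
r4 m[H→φ5] = [36160, 55020, 48174]
r4 m[A→φ0] = [13, 24, 61]
r4 m[A→φ2] = [10047, 10034, 7568]
r4 m[J→φ1] = [7, 5, 1]
r4 m[J→φ3] = [824, 481, 576]
r5 m[φ0→R] = [23283, 17294, 21584]
r5 m[φ0→H] = [51974, 114422, 96107]
r5 m[φ0→A] = [45907, 47402, 34430]
r5 m[φ1→R] = [53, 73, 62]
r5 m[φ1→J] = [131467, 77604, 95343]
r5 m[φ2→G] = [108130, 75523, 120761]
r5 m[φ2→A] = [13, 24, 61]
r5 m[φ3→J] = [7, 5, 1]
r5 m[φ4→H] = [8, 6, 7]
r5 m[φ5→H] = [1, 4, 1]
r5 m[φ6→G] = [1, 8, 1]
r5 m[R→φ0] = [53, 73, 62]
r5 m[R→φ1] = [8506, 6724, 7451]
r5 m[G→φ2] = [1, 8, 1]
r5 m[G→φ6] = [542, 380, 619]
r5 m[H→φ0] = [8, 24, 7]
r5 m[H→φ4] = [4520, 36680, 6882]
r5 m[H→φ5] = [36160, 55020, 48174]
r5 m[A→φ0] = [13, 24, 61]
r5 m[A→φ2] = [10047, 10034, 7568]
r5 m[J→φ1] = [7, 5, 1]
r5 m[J→φ3] = [824, 481, 576]
r6 m[φ0→R] = [23283, 17294, 21584]
r6 m[φ0→H] = [51974, 114422, 96107]
r6 m[φ0→A] = [45907, 47402, 34430]
r6 m[φ1→R] = [53, 73, 62]
r6 m[φ1→J] = [131467, 77604, 95343]
r6 m[φ2→G] = [108130, 75523, 120761]
r6 m[φ2→A] = [13, 24, 61]
r6 m[φ3→J] = [7, 5, 1]
r6 m[φ4→H] = [8, 6, 7]
r6 m[φ5→H] = [1, 4, 1]
r6 m[φ6→G] = [1, 8, 1]
r6 m[R→φ0] = [53, 73, 62]
r6 m[R→φ1] = [23283, 17294, 21584]
r6 m[G→φ2] = [1, 8, 1]
r6 m[G→φ6] = [108130, 75523, 120761]
r6 m[H→φ0] = [8, 24, 7]
r6 m[H→φ4] = [51974, 457688, 96107]
r6 m[H→φ5] = [415792, 686532, 672749]
r6 m[A→φ0] = [13, 24, 61]
r6 m[A→φ2] = [45907, 47402, 34430]
r6 m[J→φ1] = [7, 5, 1]
r6 m[J→φ3] = [131467, 77604, 95343]
r7 m[φ0→R] = [23283, 17294, 21584]
r7 m[φ0→H] = [51974, 114422, 96107]
r7 m[φ0→A] = [45907, 47402, 34430]
r7 m[φ1→R] = [53, 73, 62]
r7 m[φ1→J] = [359289, 211465, 262321]
r7 m[φ2→G] = [497984, 347291, 558357]
r7 m[φ2→A] = [13, 24, 61]
r7 m[φ3→J] = [7, 5, 1]
r7 m[φ4→H] = [8, 6, 7]
r7 m[φ5→H] = [1, 4, 1]
r7 m[φ6→G] = [1, 8, 1]
r7 m[R→φ0] = [53, 73, 62]
r7 m[R→φ1] = [23283, 17294, 21584]
r7 m[G→φ2] = [1, 8, 1]
r7 m[G→φ6] = [108130, 75523, 120761]
r7 m[H→φ0] = [8, 24, 7]
r7 m[H→φ4] = [51974, 457688, 96107]
r7 m[H→φ5] = [415792, 686532, 672749]
r7 m[A→φ0] = [13, 24, 61]
r7 m[A→φ2] = [45907, 47402, 34430]
r7 m[J→φ1] = [7, 5, 1]
r7 m[J→φ3] = [131467, 77604, 95343]
r8 m[φ0→R] = [23283, 17294, 21584]
r8 m[φ0→H] = [51974, 114422, 96107]
r8 m[φ0→A] = [45907, 47402, 34430]
r8 m[φ1→R] = [53, 73, 62]
r8 m[φ1→J] = [359289, 211465, 262321]
r8 m[φ2→G] = [497984, 347291, 558357]
r8 m[φ2→A] = [13, 24, 61]
r8 m[φ3→J] = [7, 5, 1]
r8 m[φ4→H] = [8, 6, 7]
r8 m[φ5→H] = [1, 4, 1]
r8 m[φ6→G] = [1, 8, 1]
r8 m[R→φ0] = [53, 73, 62]
r8 m[R→φ1] = [23283, 17294, 21584]
r8 m[G→φ2] = [1, 8, 1]
r8 m[G→φ6] = [497984, 347291, 558357]
r8 m[H→φ0] = [8, 24, 7]
r8 m[H→φ4] = [51974, 457688, 96107]
r8 m[H→φ5] = [415792, 686532, 672749]
r8 m[A→φ0] = [13, 24, 61]
r8 m[A→φ2] = [45907, 47402, 34430]
r8 m[J→φ1] = [7, 5, 1]
r8 m[J→φ3] = [359289, 211465, 262321]
r9 m[φ0→R] = [23283, 17294, 21584]
r9 m[φ0→H] = [51974, 114422, 96107]
r9 m[φ0→A] = [45907, 47402, 34430]
r9 m[φ1→R] = [53, 73, 62]
r9 m[φ1→J] = [359289, 211465, 262321]
r9 m[φ2→G] = [497984, 347291, 558357]
r9 m[φ2→A] = [13, 24, 61]
r9 m[φ3→J] = [7, 5, 1]
r9 m[φ4→H] = [8, 6, 7]
r9 m[φ5→H] = [1, 4, 1]
r9 m[φ6→G] = [1, 8, 1]
r9 m[R→φ0] = [53, 73, 62]
r9 m[R→φ1] = [23283, 17294, 21584]
r9 m[G→φ2] = [1, 8, 1]
r9 m[G→φ6] = [497984, 347291, 558357]
r9 m[H→φ0] = [8, 24, 7]
r9 m[H→φ4] = [51974, 457688, 96107]
r9 m[H→φ5] = [415792, 686532, 672749]
r9 m[A→φ0] = [13, 24, 61]
r9 m[A→φ2] = [45907, 47402, 34430]
r9 m[J→φ1] = [7, 5, 1]
r9 m[J→φ3] = [359289, 211465, 262321]
fixed point reached at round 9
b[G] = ⊗ incoming = [497984, 2778328, 558357]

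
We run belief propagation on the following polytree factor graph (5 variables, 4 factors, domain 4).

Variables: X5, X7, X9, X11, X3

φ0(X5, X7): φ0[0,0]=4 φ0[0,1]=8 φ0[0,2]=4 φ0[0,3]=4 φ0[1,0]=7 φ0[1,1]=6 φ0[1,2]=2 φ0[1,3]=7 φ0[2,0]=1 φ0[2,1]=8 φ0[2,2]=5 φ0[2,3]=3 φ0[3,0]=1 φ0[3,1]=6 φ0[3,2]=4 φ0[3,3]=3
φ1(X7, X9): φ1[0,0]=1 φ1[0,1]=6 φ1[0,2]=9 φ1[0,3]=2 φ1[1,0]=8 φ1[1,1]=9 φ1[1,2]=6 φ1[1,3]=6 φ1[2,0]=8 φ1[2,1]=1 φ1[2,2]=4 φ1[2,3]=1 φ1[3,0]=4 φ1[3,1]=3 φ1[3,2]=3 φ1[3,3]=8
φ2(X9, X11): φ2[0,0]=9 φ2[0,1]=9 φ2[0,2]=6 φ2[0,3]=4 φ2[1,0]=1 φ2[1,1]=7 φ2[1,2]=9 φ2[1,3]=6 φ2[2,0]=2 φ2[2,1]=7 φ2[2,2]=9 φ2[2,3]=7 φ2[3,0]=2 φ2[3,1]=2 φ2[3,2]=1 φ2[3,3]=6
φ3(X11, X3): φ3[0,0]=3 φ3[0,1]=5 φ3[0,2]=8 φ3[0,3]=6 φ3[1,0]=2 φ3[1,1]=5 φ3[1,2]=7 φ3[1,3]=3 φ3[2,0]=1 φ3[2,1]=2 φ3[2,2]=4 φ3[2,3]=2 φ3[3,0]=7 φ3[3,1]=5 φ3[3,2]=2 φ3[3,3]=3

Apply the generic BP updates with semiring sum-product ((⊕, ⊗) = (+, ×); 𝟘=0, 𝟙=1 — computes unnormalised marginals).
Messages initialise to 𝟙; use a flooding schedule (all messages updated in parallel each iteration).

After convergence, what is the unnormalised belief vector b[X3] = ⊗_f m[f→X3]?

init: all messages = 𝟙 over 4 values
r1 m[φ0→X5] = [20, 22, 17, 14]
r1 m[φ0→X7] = [13, 28, 15, 17]
r1 m[φ1→X7] = [18, 29, 14, 18]
r1 m[φ1→X9] = [21, 19, 22, 17]
r1 m[φ2→X9] = [28, 23, 25, 11]
r1 m[φ2→X11] = [14, 25, 25, 23]
r1 m[φ3→X11] = [22, 17, 9, 17]
r1 m[φ3→X3] = [13, 17, 21, 14]
r1 m[X5→φ0] = [1, 1, 1, 1]
r1 m[X7→φ0] = [1, 1, 1, 1]
r1 m[X7→φ1] = [1, 1, 1, 1]
r1 m[X9→φ1] = [1, 1, 1, 1]
r1 m[X9→φ2] = [1, 1, 1, 1]
r1 m[X11→φ2] = [1, 1, 1, 1]
r1 m[X11→φ3] = [1, 1, 1, 1]
r1 m[X3→φ3] = [1, 1, 1, 1]
r2 m[φ0→X5] = [20, 22, 17, 14]
r2 m[φ0→X7] = [13, 28, 15, 17]
r2 m[φ1→X7] = [18, 29, 14, 18]
r2 m[φ1→X9] = [21, 19, 22, 17]
r2 m[φ2→X9] = [28, 23, 25, 11]
r2 m[φ2→X11] = [14, 25, 25, 23]
r2 m[φ3→X11] = [22, 17, 9, 17]
r2 m[φ3→X3] = [13, 17, 21, 14]
r2 m[X5→φ0] = [1, 1, 1, 1]
r2 m[X7→φ0] = [18, 29, 14, 18]
r2 m[X7→φ1] = [13, 28, 15, 17]
r2 m[X9→φ1] = [28, 23, 25, 11]
r2 m[X9→φ2] = [21, 19, 22, 17]
r2 m[X11→φ2] = [22, 17, 9, 17]
r2 m[X11→φ3] = [14, 25, 25, 23]
r2 m[X3→φ3] = [1, 1, 1, 1]
r3 m[φ0→X5] = [432, 454, 374, 302]
r3 m[φ0→X7] = [13, 28, 15, 17]
r3 m[φ1→X7] = [413, 647, 358, 344]
r3 m[φ1→X9] = [425, 396, 396, 345]
r3 m[φ2→X9] = [473, 324, 363, 189]
r3 m[φ2→X11] = [286, 510, 512, 454]
r3 m[φ3→X11] = [22, 17, 9, 17]
r3 m[φ3→X3] = [278, 360, 433, 278]
r3 m[X5→φ0] = [1, 1, 1, 1]
r3 m[X7→φ0] = [18, 29, 14, 18]
r3 m[X7→φ1] = [13, 28, 15, 17]
r3 m[X9→φ1] = [28, 23, 25, 11]
r3 m[X9→φ2] = [21, 19, 22, 17]
r3 m[X11→φ2] = [22, 17, 9, 17]
r3 m[X11→φ3] = [14, 25, 25, 23]
r3 m[X3→φ3] = [1, 1, 1, 1]
r4 m[φ0→X5] = [432, 454, 374, 302]
r4 m[φ0→X7] = [13, 28, 15, 17]
r4 m[φ1→X7] = [413, 647, 358, 344]
r4 m[φ1→X9] = [425, 396, 396, 345]
r4 m[φ2→X9] = [473, 324, 363, 189]
r4 m[φ2→X11] = [286, 510, 512, 454]
r4 m[φ3→X11] = [22, 17, 9, 17]
r4 m[φ3→X3] = [278, 360, 433, 278]
r4 m[X5→φ0] = [1, 1, 1, 1]
r4 m[X7→φ0] = [413, 647, 358, 344]
r4 m[X7→φ1] = [13, 28, 15, 17]
r4 m[X9→φ1] = [473, 324, 363, 189]
r4 m[X9→φ2] = [425, 396, 396, 345]
r4 m[X11→φ2] = [22, 17, 9, 17]
r4 m[X11→φ3] = [286, 510, 512, 454]
r4 m[X3→φ3] = [1, 1, 1, 1]
r5 m[φ0→X5] = [9636, 9897, 8411, 6759]
r5 m[φ0→X7] = [13, 28, 15, 17]
r5 m[φ1→X7] = [6062, 10012, 5749, 5465]
r5 m[φ1→X9] = [425, 396, 396, 345]
r5 m[φ2→X9] = [473, 324, 363, 189]
r5 m[φ2→X11] = [5703, 10059, 10023, 8918]
r5 m[φ3→X11] = [22, 17, 9, 17]
r5 m[φ3→X3] = [5568, 7274, 8814, 5632]
r5 m[X5→φ0] = [1, 1, 1, 1]
r5 m[X7→φ0] = [413, 647, 358, 344]
r5 m[X7→φ1] = [13, 28, 15, 17]
r5 m[X9→φ1] = [473, 324, 363, 189]
r5 m[X9→φ2] = [425, 396, 396, 345]
r5 m[X11→φ2] = [22, 17, 9, 17]
r5 m[X11→φ3] = [286, 510, 512, 454]
r5 m[X3→φ3] = [1, 1, 1, 1]
r6 m[φ0→X5] = [9636, 9897, 8411, 6759]
r6 m[φ0→X7] = [13, 28, 15, 17]
r6 m[φ1→X7] = [6062, 10012, 5749, 5465]
r6 m[φ1→X9] = [425, 396, 396, 345]
r6 m[φ2→X9] = [473, 324, 363, 189]
r6 m[φ2→X11] = [5703, 10059, 10023, 8918]
r6 m[φ3→X11] = [22, 17, 9, 17]
r6 m[φ3→X3] = [5568, 7274, 8814, 5632]
r6 m[X5→φ0] = [1, 1, 1, 1]
r6 m[X7→φ0] = [6062, 10012, 5749, 5465]
r6 m[X7→φ1] = [13, 28, 15, 17]
r6 m[X9→φ1] = [473, 324, 363, 189]
r6 m[X9→φ2] = [425, 396, 396, 345]
r6 m[X11→φ2] = [22, 17, 9, 17]
r6 m[X11→φ3] = [5703, 10059, 10023, 8918]
r6 m[X3→φ3] = [1, 1, 1, 1]
r7 m[φ0→X5] = [149200, 152259, 131298, 105525]
r7 m[φ0→X7] = [13, 28, 15, 17]
r7 m[φ1→X7] = [6062, 10012, 5749, 5465]
r7 m[φ1→X9] = [425, 396, 396, 345]
r7 m[φ2→X9] = [473, 324, 363, 189]
r7 m[φ2→X11] = [5703, 10059, 10023, 8918]
r7 m[φ3→X11] = [22, 17, 9, 17]
r7 m[φ3→X3] = [109676, 143446, 173965, 111195]
r7 m[X5→φ0] = [1, 1, 1, 1]
r7 m[X7→φ0] = [6062, 10012, 5749, 5465]
r7 m[X7→φ1] = [13, 28, 15, 17]
r7 m[X9→φ1] = [473, 324, 363, 189]
r7 m[X9→φ2] = [425, 396, 396, 345]
r7 m[X11→φ2] = [22, 17, 9, 17]
r7 m[X11→φ3] = [5703, 10059, 10023, 8918]
r7 m[X3→φ3] = [1, 1, 1, 1]
r8 m[φ0→X5] = [149200, 152259, 131298, 105525]
r8 m[φ0→X7] = [13, 28, 15, 17]
r8 m[φ1→X7] = [6062, 10012, 5749, 5465]
r8 m[φ1→X9] = [425, 396, 396, 345]
r8 m[φ2→X9] = [473, 324, 363, 189]
r8 m[φ2→X11] = [5703, 10059, 10023, 8918]
r8 m[φ3→X11] = [22, 17, 9, 17]
r8 m[φ3→X3] = [109676, 143446, 173965, 111195]
r8 m[X5→φ0] = [1, 1, 1, 1]
r8 m[X7→φ0] = [6062, 10012, 5749, 5465]
r8 m[X7→φ1] = [13, 28, 15, 17]
r8 m[X9→φ1] = [473, 324, 363, 189]
r8 m[X9→φ2] = [425, 396, 396, 345]
r8 m[X11→φ2] = [22, 17, 9, 17]
r8 m[X11→φ3] = [5703, 10059, 10023, 8918]
r8 m[X3→φ3] = [1, 1, 1, 1]
fixed point reached at round 8
b[X3] = ⊗ incoming = [109676, 143446, 173965, 111195]

b[X3] = [109676, 143446, 173965, 111195]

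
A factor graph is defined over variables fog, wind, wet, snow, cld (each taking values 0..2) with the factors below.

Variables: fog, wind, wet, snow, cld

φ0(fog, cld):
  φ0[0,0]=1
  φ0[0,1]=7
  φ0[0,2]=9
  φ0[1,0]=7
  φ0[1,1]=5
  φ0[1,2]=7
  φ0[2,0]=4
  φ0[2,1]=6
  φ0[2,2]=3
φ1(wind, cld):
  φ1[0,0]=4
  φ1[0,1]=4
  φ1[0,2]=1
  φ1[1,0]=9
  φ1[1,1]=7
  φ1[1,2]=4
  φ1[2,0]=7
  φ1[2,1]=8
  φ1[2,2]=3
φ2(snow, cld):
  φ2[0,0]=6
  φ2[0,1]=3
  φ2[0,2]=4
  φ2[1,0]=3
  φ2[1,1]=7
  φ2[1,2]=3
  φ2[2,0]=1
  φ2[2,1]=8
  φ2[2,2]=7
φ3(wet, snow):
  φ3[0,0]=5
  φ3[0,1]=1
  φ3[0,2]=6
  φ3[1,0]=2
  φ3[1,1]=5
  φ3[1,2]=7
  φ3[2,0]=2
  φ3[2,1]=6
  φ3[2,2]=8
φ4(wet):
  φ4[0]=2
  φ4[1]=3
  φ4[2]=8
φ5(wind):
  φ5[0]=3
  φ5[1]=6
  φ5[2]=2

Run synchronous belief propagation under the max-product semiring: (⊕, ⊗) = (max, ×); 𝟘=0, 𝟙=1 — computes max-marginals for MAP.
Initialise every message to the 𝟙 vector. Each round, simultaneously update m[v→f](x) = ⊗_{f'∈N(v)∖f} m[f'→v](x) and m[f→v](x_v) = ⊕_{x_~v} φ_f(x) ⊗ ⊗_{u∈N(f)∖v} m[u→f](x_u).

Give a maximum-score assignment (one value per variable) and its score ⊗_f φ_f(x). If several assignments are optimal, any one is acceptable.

init: all messages = 𝟙 over 3 values
r1 m[φ0→fog] = [9, 7, 6]
r1 m[φ0→cld] = [7, 7, 9]
r1 m[φ1→wind] = [4, 9, 8]
r1 m[φ1→cld] = [9, 8, 4]
r1 m[φ2→snow] = [6, 7, 8]
r1 m[φ2→cld] = [6, 8, 7]
r1 m[φ3→wet] = [6, 7, 8]
r1 m[φ3→snow] = [5, 6, 8]
r1 m[φ4→wet] = [2, 3, 8]
r1 m[φ5→wind] = [3, 6, 2]
r1 m[fog→φ0] = [1, 1, 1]
r1 m[wind→φ1] = [1, 1, 1]
r1 m[wind→φ5] = [1, 1, 1]
r1 m[wet→φ3] = [1, 1, 1]
r1 m[wet→φ4] = [1, 1, 1]
r1 m[snow→φ2] = [1, 1, 1]
r1 m[snow→φ3] = [1, 1, 1]
r1 m[cld→φ0] = [1, 1, 1]
r1 m[cld→φ1] = [1, 1, 1]
r1 m[cld→φ2] = [1, 1, 1]
r2 m[φ0→fog] = [9, 7, 6]
r2 m[φ0→cld] = [7, 7, 9]
r2 m[φ1→wind] = [4, 9, 8]
r2 m[φ1→cld] = [9, 8, 4]
r2 m[φ2→snow] = [6, 7, 8]
r2 m[φ2→cld] = [6, 8, 7]
r2 m[φ3→wet] = [6, 7, 8]
r2 m[φ3→snow] = [5, 6, 8]
r2 m[φ4→wet] = [2, 3, 8]
r2 m[φ5→wind] = [3, 6, 2]
r2 m[fog→φ0] = [1, 1, 1]
r2 m[wind→φ1] = [3, 6, 2]
r2 m[wind→φ5] = [4, 9, 8]
r2 m[wet→φ3] = [2, 3, 8]
r2 m[wet→φ4] = [6, 7, 8]
r2 m[snow→φ2] = [5, 6, 8]
r2 m[snow→φ3] = [6, 7, 8]
r2 m[cld→φ0] = [54, 64, 28]
r2 m[cld→φ1] = [42, 56, 63]
r2 m[cld→φ2] = [63, 56, 36]
r3 m[φ0→fog] = [448, 378, 384]
r3 m[φ0→cld] = [7, 7, 9]
r3 m[φ1→wind] = [224, 392, 448]
r3 m[φ1→cld] = [54, 42, 24]
r3 m[φ2→snow] = [378, 392, 448]
r3 m[φ2→cld] = [30, 64, 56]
r3 m[φ3→wet] = [48, 56, 64]
r3 m[φ3→snow] = [16, 48, 64]
r3 m[φ4→wet] = [2, 3, 8]
r3 m[φ5→wind] = [3, 6, 2]
r3 m[fog→φ0] = [1, 1, 1]
r3 m[wind→φ1] = [3, 6, 2]
r3 m[wind→φ5] = [4, 9, 8]
r3 m[wet→φ3] = [2, 3, 8]
r3 m[wet→φ4] = [6, 7, 8]
r3 m[snow→φ2] = [5, 6, 8]
r3 m[snow→φ3] = [6, 7, 8]
r3 m[cld→φ0] = [54, 64, 28]
r3 m[cld→φ1] = [42, 56, 63]
r3 m[cld→φ2] = [63, 56, 36]
r4 m[φ0→fog] = [448, 378, 384]
r4 m[φ0→cld] = [7, 7, 9]
r4 m[φ1→wind] = [224, 392, 448]
r4 m[φ1→cld] = [54, 42, 24]
r4 m[φ2→snow] = [378, 392, 448]
r4 m[φ2→cld] = [30, 64, 56]
r4 m[φ3→wet] = [48, 56, 64]
r4 m[φ3→snow] = [16, 48, 64]
r4 m[φ4→wet] = [2, 3, 8]
r4 m[φ5→wind] = [3, 6, 2]
r4 m[fog→φ0] = [1, 1, 1]
r4 m[wind→φ1] = [3, 6, 2]
r4 m[wind→φ5] = [224, 392, 448]
r4 m[wet→φ3] = [2, 3, 8]
r4 m[wet→φ4] = [48, 56, 64]
r4 m[snow→φ2] = [16, 48, 64]
r4 m[snow→φ3] = [378, 392, 448]
r4 m[cld→φ0] = [1620, 2688, 1344]
r4 m[cld→φ1] = [210, 448, 504]
r4 m[cld→φ2] = [378, 294, 216]
r5 m[φ0→fog] = [18816, 13440, 16128]
r5 m[φ0→cld] = [7, 7, 9]
r5 m[φ1→wind] = [1792, 3136, 3584]
r5 m[φ1→cld] = [54, 42, 24]
r5 m[φ2→snow] = [2268, 2058, 2352]
r5 m[φ2→cld] = [144, 512, 448]
r5 m[φ3→wet] = [2688, 3136, 3584]
r5 m[φ3→snow] = [16, 48, 64]
r5 m[φ4→wet] = [2, 3, 8]
r5 m[φ5→wind] = [3, 6, 2]
r5 m[fog→φ0] = [1, 1, 1]
r5 m[wind→φ1] = [3, 6, 2]
r5 m[wind→φ5] = [224, 392, 448]
r5 m[wet→φ3] = [2, 3, 8]
r5 m[wet→φ4] = [48, 56, 64]
r5 m[snow→φ2] = [16, 48, 64]
r5 m[snow→φ3] = [378, 392, 448]
r5 m[cld→φ0] = [1620, 2688, 1344]
r5 m[cld→φ1] = [210, 448, 504]
r5 m[cld→φ2] = [378, 294, 216]
r6 m[φ0→fog] = [18816, 13440, 16128]
r6 m[φ0→cld] = [7, 7, 9]
r6 m[φ1→wind] = [1792, 3136, 3584]
r6 m[φ1→cld] = [54, 42, 24]
r6 m[φ2→snow] = [2268, 2058, 2352]
r6 m[φ2→cld] = [144, 512, 448]
r6 m[φ3→wet] = [2688, 3136, 3584]
r6 m[φ3→snow] = [16, 48, 64]
r6 m[φ4→wet] = [2, 3, 8]
r6 m[φ5→wind] = [3, 6, 2]
r6 m[fog→φ0] = [1, 1, 1]
r6 m[wind→φ1] = [3, 6, 2]
r6 m[wind→φ5] = [1792, 3136, 3584]
r6 m[wet→φ3] = [2, 3, 8]
r6 m[wet→φ4] = [2688, 3136, 3584]
r6 m[snow→φ2] = [16, 48, 64]
r6 m[snow→φ3] = [2268, 2058, 2352]
r6 m[cld→φ0] = [7776, 21504, 10752]
r6 m[cld→φ1] = [1008, 3584, 4032]
r6 m[cld→φ2] = [378, 294, 216]
r7 m[φ0→fog] = [150528, 107520, 129024]
r7 m[φ0→cld] = [7, 7, 9]
r7 m[φ1→wind] = [14336, 25088, 28672]
r7 m[φ1→cld] = [54, 42, 24]
r7 m[φ2→snow] = [2268, 2058, 2352]
r7 m[φ2→cld] = [144, 512, 448]
r7 m[φ3→wet] = [14112, 16464, 18816]
r7 m[φ3→snow] = [16, 48, 64]
r7 m[φ4→wet] = [2, 3, 8]
r7 m[φ5→wind] = [3, 6, 2]
r7 m[fog→φ0] = [1, 1, 1]
r7 m[wind→φ1] = [3, 6, 2]
r7 m[wind→φ5] = [1792, 3136, 3584]
r7 m[wet→φ3] = [2, 3, 8]
r7 m[wet→φ4] = [2688, 3136, 3584]
r7 m[snow→φ2] = [16, 48, 64]
r7 m[snow→φ3] = [2268, 2058, 2352]
r7 m[cld→φ0] = [7776, 21504, 10752]
r7 m[cld→φ1] = [1008, 3584, 4032]
r7 m[cld→φ2] = [378, 294, 216]
r8 m[φ0→fog] = [150528, 107520, 129024]
r8 m[φ0→cld] = [7, 7, 9]
r8 m[φ1→wind] = [14336, 25088, 28672]
r8 m[φ1→cld] = [54, 42, 24]
r8 m[φ2→snow] = [2268, 2058, 2352]
r8 m[φ2→cld] = [144, 512, 448]
r8 m[φ3→wet] = [14112, 16464, 18816]
r8 m[φ3→snow] = [16, 48, 64]
r8 m[φ4→wet] = [2, 3, 8]
r8 m[φ5→wind] = [3, 6, 2]
r8 m[fog→φ0] = [1, 1, 1]
r8 m[wind→φ1] = [3, 6, 2]
r8 m[wind→φ5] = [14336, 25088, 28672]
r8 m[wet→φ3] = [2, 3, 8]
r8 m[wet→φ4] = [14112, 16464, 18816]
r8 m[snow→φ2] = [16, 48, 64]
r8 m[snow→φ3] = [2268, 2058, 2352]
r8 m[cld→φ0] = [7776, 21504, 10752]
r8 m[cld→φ1] = [1008, 3584, 4032]
r8 m[cld→φ2] = [378, 294, 216]
r9 m[φ0→fog] = [150528, 107520, 129024]
r9 m[φ0→cld] = [7, 7, 9]
r9 m[φ1→wind] = [14336, 25088, 28672]
r9 m[φ1→cld] = [54, 42, 24]
r9 m[φ2→snow] = [2268, 2058, 2352]
r9 m[φ2→cld] = [144, 512, 448]
r9 m[φ3→wet] = [14112, 16464, 18816]
r9 m[φ3→snow] = [16, 48, 64]
r9 m[φ4→wet] = [2, 3, 8]
r9 m[φ5→wind] = [3, 6, 2]
r9 m[fog→φ0] = [1, 1, 1]
r9 m[wind→φ1] = [3, 6, 2]
r9 m[wind→φ5] = [14336, 25088, 28672]
r9 m[wet→φ3] = [2, 3, 8]
r9 m[wet→φ4] = [14112, 16464, 18816]
r9 m[snow→φ2] = [16, 48, 64]
r9 m[snow→φ3] = [2268, 2058, 2352]
r9 m[cld→φ0] = [7776, 21504, 10752]
r9 m[cld→φ1] = [1008, 3584, 4032]
r9 m[cld→φ2] = [378, 294, 216]
fixed point reached at round 9
traceback from fog: (fog=0, wind=1, wet=2, snow=2, cld=1), score=150528

assignment: (fog=0, wind=1, wet=2, snow=2, cld=1); score = 150528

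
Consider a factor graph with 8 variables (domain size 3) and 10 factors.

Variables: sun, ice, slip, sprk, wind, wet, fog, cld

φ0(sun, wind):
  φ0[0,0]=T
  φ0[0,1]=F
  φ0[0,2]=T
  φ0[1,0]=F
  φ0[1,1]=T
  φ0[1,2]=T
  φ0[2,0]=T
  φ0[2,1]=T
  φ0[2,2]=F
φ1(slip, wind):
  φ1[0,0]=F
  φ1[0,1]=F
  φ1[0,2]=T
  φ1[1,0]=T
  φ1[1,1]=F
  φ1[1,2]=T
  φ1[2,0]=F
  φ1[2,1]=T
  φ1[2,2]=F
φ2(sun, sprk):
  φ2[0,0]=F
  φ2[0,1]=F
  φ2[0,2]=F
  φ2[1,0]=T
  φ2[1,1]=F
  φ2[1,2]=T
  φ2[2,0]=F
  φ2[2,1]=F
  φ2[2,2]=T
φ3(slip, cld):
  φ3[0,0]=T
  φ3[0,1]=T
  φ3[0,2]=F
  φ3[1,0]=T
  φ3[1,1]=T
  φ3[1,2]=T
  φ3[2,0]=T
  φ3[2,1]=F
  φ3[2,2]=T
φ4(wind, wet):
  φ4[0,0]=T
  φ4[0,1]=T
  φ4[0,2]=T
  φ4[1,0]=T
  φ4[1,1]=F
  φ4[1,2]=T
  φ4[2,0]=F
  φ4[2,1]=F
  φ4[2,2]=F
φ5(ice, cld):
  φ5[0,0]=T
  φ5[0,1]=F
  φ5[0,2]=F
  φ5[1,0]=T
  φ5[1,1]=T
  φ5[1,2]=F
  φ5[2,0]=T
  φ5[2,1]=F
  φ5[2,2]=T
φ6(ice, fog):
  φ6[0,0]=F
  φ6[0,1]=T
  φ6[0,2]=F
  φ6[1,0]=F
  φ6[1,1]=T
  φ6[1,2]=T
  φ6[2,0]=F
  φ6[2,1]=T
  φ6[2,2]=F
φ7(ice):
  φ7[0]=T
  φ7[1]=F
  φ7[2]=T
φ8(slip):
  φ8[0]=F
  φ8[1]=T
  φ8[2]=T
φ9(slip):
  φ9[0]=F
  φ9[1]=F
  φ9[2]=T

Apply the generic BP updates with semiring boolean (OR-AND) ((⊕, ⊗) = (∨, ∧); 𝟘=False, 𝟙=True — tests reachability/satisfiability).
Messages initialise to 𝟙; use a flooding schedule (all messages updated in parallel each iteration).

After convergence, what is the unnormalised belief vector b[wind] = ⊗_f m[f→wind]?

b[wind] = [F, T, F]

init: all messages = 𝟙 over 3 values
r1 m[φ0→sun] = [T, T, T]
r1 m[φ0→wind] = [T, T, T]
r1 m[φ1→slip] = [T, T, T]
r1 m[φ1→wind] = [T, T, T]
r1 m[φ2→sun] = [F, T, T]
r1 m[φ2→sprk] = [T, F, T]
r1 m[φ3→slip] = [T, T, T]
r1 m[φ3→cld] = [T, T, T]
r1 m[φ4→wind] = [T, T, F]
r1 m[φ4→wet] = [T, T, T]
r1 m[φ5→ice] = [T, T, T]
r1 m[φ5→cld] = [T, T, T]
r1 m[φ6→ice] = [T, T, T]
r1 m[φ6→fog] = [F, T, T]
r1 m[φ7→ice] = [T, F, T]
r1 m[φ8→slip] = [F, T, T]
r1 m[φ9→slip] = [F, F, T]
r1 m[sun→φ0] = [T, T, T]
r1 m[sun→φ2] = [T, T, T]
r1 m[ice→φ5] = [T, T, T]
r1 m[ice→φ6] = [T, T, T]
r1 m[ice→φ7] = [T, T, T]
r1 m[slip→φ1] = [T, T, T]
r1 m[slip→φ3] = [T, T, T]
r1 m[slip→φ8] = [T, T, T]
r1 m[slip→φ9] = [T, T, T]
r1 m[sprk→φ2] = [T, T, T]
r1 m[wind→φ0] = [T, T, T]
r1 m[wind→φ1] = [T, T, T]
r1 m[wind→φ4] = [T, T, T]
r1 m[wet→φ4] = [T, T, T]
r1 m[fog→φ6] = [T, T, T]
r1 m[cld→φ3] = [T, T, T]
r1 m[cld→φ5] = [T, T, T]
r2 m[φ0→sun] = [T, T, T]
r2 m[φ0→wind] = [T, T, T]
r2 m[φ1→slip] = [T, T, T]
r2 m[φ1→wind] = [T, T, T]
r2 m[φ2→sun] = [F, T, T]
r2 m[φ2→sprk] = [T, F, T]
r2 m[φ3→slip] = [T, T, T]
r2 m[φ3→cld] = [T, T, T]
r2 m[φ4→wind] = [T, T, F]
r2 m[φ4→wet] = [T, T, T]
r2 m[φ5→ice] = [T, T, T]
r2 m[φ5→cld] = [T, T, T]
r2 m[φ6→ice] = [T, T, T]
r2 m[φ6→fog] = [F, T, T]
r2 m[φ7→ice] = [T, F, T]
r2 m[φ8→slip] = [F, T, T]
r2 m[φ9→slip] = [F, F, T]
r2 m[sun→φ0] = [F, T, T]
r2 m[sun→φ2] = [T, T, T]
r2 m[ice→φ5] = [T, F, T]
r2 m[ice→φ6] = [T, F, T]
r2 m[ice→φ7] = [T, T, T]
r2 m[slip→φ1] = [F, F, T]
r2 m[slip→φ3] = [F, F, T]
r2 m[slip→φ8] = [F, F, T]
r2 m[slip→φ9] = [F, T, T]
r2 m[sprk→φ2] = [T, T, T]
r2 m[wind→φ0] = [T, T, F]
r2 m[wind→φ1] = [T, T, F]
r2 m[wind→φ4] = [T, T, T]
r2 m[wet→φ4] = [T, T, T]
r2 m[fog→φ6] = [T, T, T]
r2 m[cld→φ3] = [T, T, T]
r2 m[cld→φ5] = [T, T, T]
r3 m[φ0→sun] = [T, T, T]
r3 m[φ0→wind] = [T, T, T]
r3 m[φ1→slip] = [F, T, T]
r3 m[φ1→wind] = [F, T, F]
r3 m[φ2→sun] = [F, T, T]
r3 m[φ2→sprk] = [T, F, T]
r3 m[φ3→slip] = [T, T, T]
r3 m[φ3→cld] = [T, F, T]
r3 m[φ4→wind] = [T, T, F]
r3 m[φ4→wet] = [T, T, T]
r3 m[φ5→ice] = [T, T, T]
r3 m[φ5→cld] = [T, F, T]
r3 m[φ6→ice] = [T, T, T]
r3 m[φ6→fog] = [F, T, F]
r3 m[φ7→ice] = [T, F, T]
r3 m[φ8→slip] = [F, T, T]
r3 m[φ9→slip] = [F, F, T]
r3 m[sun→φ0] = [F, T, T]
r3 m[sun→φ2] = [T, T, T]
r3 m[ice→φ5] = [T, F, T]
r3 m[ice→φ6] = [T, F, T]
r3 m[ice→φ7] = [T, T, T]
r3 m[slip→φ1] = [F, F, T]
r3 m[slip→φ3] = [F, F, T]
r3 m[slip→φ8] = [F, F, T]
r3 m[slip→φ9] = [F, T, T]
r3 m[sprk→φ2] = [T, T, T]
r3 m[wind→φ0] = [T, T, F]
r3 m[wind→φ1] = [T, T, F]
r3 m[wind→φ4] = [T, T, T]
r3 m[wet→φ4] = [T, T, T]
r3 m[fog→φ6] = [T, T, T]
r3 m[cld→φ3] = [T, T, T]
r3 m[cld→φ5] = [T, T, T]
r4 m[φ0→sun] = [T, T, T]
r4 m[φ0→wind] = [T, T, T]
r4 m[φ1→slip] = [F, T, T]
r4 m[φ1→wind] = [F, T, F]
r4 m[φ2→sun] = [F, T, T]
r4 m[φ2→sprk] = [T, F, T]
r4 m[φ3→slip] = [T, T, T]
r4 m[φ3→cld] = [T, F, T]
r4 m[φ4→wind] = [T, T, F]
r4 m[φ4→wet] = [T, T, T]
r4 m[φ5→ice] = [T, T, T]
r4 m[φ5→cld] = [T, F, T]
r4 m[φ6→ice] = [T, T, T]
r4 m[φ6→fog] = [F, T, F]
r4 m[φ7→ice] = [T, F, T]
r4 m[φ8→slip] = [F, T, T]
r4 m[φ9→slip] = [F, F, T]
r4 m[sun→φ0] = [F, T, T]
r4 m[sun→φ2] = [T, T, T]
r4 m[ice→φ5] = [T, F, T]
r4 m[ice→φ6] = [T, F, T]
r4 m[ice→φ7] = [T, T, T]
r4 m[slip→φ1] = [F, F, T]
r4 m[slip→φ3] = [F, F, T]
r4 m[slip→φ8] = [F, F, T]
r4 m[slip→φ9] = [F, T, T]
r4 m[sprk→φ2] = [T, T, T]
r4 m[wind→φ0] = [F, T, F]
r4 m[wind→φ1] = [T, T, F]
r4 m[wind→φ4] = [F, T, F]
r4 m[wet→φ4] = [T, T, T]
r4 m[fog→φ6] = [T, T, T]
r4 m[cld→φ3] = [T, F, T]
r4 m[cld→φ5] = [T, F, T]
r5 m[φ0→sun] = [F, T, T]
r5 m[φ0→wind] = [T, T, T]
r5 m[φ1→slip] = [F, T, T]
r5 m[φ1→wind] = [F, T, F]
r5 m[φ2→sun] = [F, T, T]
r5 m[φ2→sprk] = [T, F, T]
r5 m[φ3→slip] = [T, T, T]
r5 m[φ3→cld] = [T, F, T]
r5 m[φ4→wind] = [T, T, F]
r5 m[φ4→wet] = [T, F, T]
r5 m[φ5→ice] = [T, T, T]
r5 m[φ5→cld] = [T, F, T]
r5 m[φ6→ice] = [T, T, T]
r5 m[φ6→fog] = [F, T, F]
r5 m[φ7→ice] = [T, F, T]
r5 m[φ8→slip] = [F, T, T]
r5 m[φ9→slip] = [F, F, T]
r5 m[sun→φ0] = [F, T, T]
r5 m[sun→φ2] = [T, T, T]
r5 m[ice→φ5] = [T, F, T]
r5 m[ice→φ6] = [T, F, T]
r5 m[ice→φ7] = [T, T, T]
r5 m[slip→φ1] = [F, F, T]
r5 m[slip→φ3] = [F, F, T]
r5 m[slip→φ8] = [F, F, T]
r5 m[slip→φ9] = [F, T, T]
r5 m[sprk→φ2] = [T, T, T]
r5 m[wind→φ0] = [F, T, F]
r5 m[wind→φ1] = [T, T, F]
r5 m[wind→φ4] = [F, T, F]
r5 m[wet→φ4] = [T, T, T]
r5 m[fog→φ6] = [T, T, T]
r5 m[cld→φ3] = [T, F, T]
r5 m[cld→φ5] = [T, F, T]
r6 m[φ0→sun] = [F, T, T]
r6 m[φ0→wind] = [T, T, T]
r6 m[φ1→slip] = [F, T, T]
r6 m[φ1→wind] = [F, T, F]
r6 m[φ2→sun] = [F, T, T]
r6 m[φ2→sprk] = [T, F, T]
r6 m[φ3→slip] = [T, T, T]
r6 m[φ3→cld] = [T, F, T]
r6 m[φ4→wind] = [T, T, F]
r6 m[φ4→wet] = [T, F, T]
r6 m[φ5→ice] = [T, T, T]
r6 m[φ5→cld] = [T, F, T]
r6 m[φ6→ice] = [T, T, T]
r6 m[φ6→fog] = [F, T, F]
r6 m[φ7→ice] = [T, F, T]
r6 m[φ8→slip] = [F, T, T]
r6 m[φ9→slip] = [F, F, T]
r6 m[sun→φ0] = [F, T, T]
r6 m[sun→φ2] = [F, T, T]
r6 m[ice→φ5] = [T, F, T]
r6 m[ice→φ6] = [T, F, T]
r6 m[ice→φ7] = [T, T, T]
r6 m[slip→φ1] = [F, F, T]
r6 m[slip→φ3] = [F, F, T]
r6 m[slip→φ8] = [F, F, T]
r6 m[slip→φ9] = [F, T, T]
r6 m[sprk→φ2] = [T, T, T]
r6 m[wind→φ0] = [F, T, F]
r6 m[wind→φ1] = [T, T, F]
r6 m[wind→φ4] = [F, T, F]
r6 m[wet→φ4] = [T, T, T]
r6 m[fog→φ6] = [T, T, T]
r6 m[cld→φ3] = [T, F, T]
r6 m[cld→φ5] = [T, F, T]
r7 m[φ0→sun] = [F, T, T]
r7 m[φ0→wind] = [T, T, T]
r7 m[φ1→slip] = [F, T, T]
r7 m[φ1→wind] = [F, T, F]
r7 m[φ2→sun] = [F, T, T]
r7 m[φ2→sprk] = [T, F, T]
r7 m[φ3→slip] = [T, T, T]
r7 m[φ3→cld] = [T, F, T]
r7 m[φ4→wind] = [T, T, F]
r7 m[φ4→wet] = [T, F, T]
r7 m[φ5→ice] = [T, T, T]
r7 m[φ5→cld] = [T, F, T]
r7 m[φ6→ice] = [T, T, T]
r7 m[φ6→fog] = [F, T, F]
r7 m[φ7→ice] = [T, F, T]
r7 m[φ8→slip] = [F, T, T]
r7 m[φ9→slip] = [F, F, T]
r7 m[sun→φ0] = [F, T, T]
r7 m[sun→φ2] = [F, T, T]
r7 m[ice→φ5] = [T, F, T]
r7 m[ice→φ6] = [T, F, T]
r7 m[ice→φ7] = [T, T, T]
r7 m[slip→φ1] = [F, F, T]
r7 m[slip→φ3] = [F, F, T]
r7 m[slip→φ8] = [F, F, T]
r7 m[slip→φ9] = [F, T, T]
r7 m[sprk→φ2] = [T, T, T]
r7 m[wind→φ0] = [F, T, F]
r7 m[wind→φ1] = [T, T, F]
r7 m[wind→φ4] = [F, T, F]
r7 m[wet→φ4] = [T, T, T]
r7 m[fog→φ6] = [T, T, T]
r7 m[cld→φ3] = [T, F, T]
r7 m[cld→φ5] = [T, F, T]
fixed point reached at round 7
b[wind] = ⊗ incoming = [F, T, F]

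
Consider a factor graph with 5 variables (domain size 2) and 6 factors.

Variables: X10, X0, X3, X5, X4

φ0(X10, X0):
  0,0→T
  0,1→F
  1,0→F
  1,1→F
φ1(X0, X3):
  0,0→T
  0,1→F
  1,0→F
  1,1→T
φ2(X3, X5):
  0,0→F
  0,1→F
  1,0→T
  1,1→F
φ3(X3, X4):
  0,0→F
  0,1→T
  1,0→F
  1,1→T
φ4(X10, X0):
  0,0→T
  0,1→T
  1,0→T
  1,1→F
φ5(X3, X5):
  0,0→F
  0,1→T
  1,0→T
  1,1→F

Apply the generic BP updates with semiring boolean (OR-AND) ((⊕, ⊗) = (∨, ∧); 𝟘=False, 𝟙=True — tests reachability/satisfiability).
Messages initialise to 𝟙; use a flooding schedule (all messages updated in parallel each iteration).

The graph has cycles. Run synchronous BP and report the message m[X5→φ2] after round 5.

init: all messages = 𝟙 over 2 values
r1 m[φ0→X10] = [T, F]
r1 m[φ0→X0] = [T, F]
r1 m[φ1→X0] = [T, T]
r1 m[φ1→X3] = [T, T]
r1 m[φ2→X3] = [F, T]
r1 m[φ2→X5] = [T, F]
r1 m[φ3→X3] = [T, T]
r1 m[φ3→X4] = [F, T]
r1 m[φ4→X10] = [T, T]
r1 m[φ4→X0] = [T, T]
r1 m[φ5→X3] = [T, T]
r1 m[φ5→X5] = [T, T]
r1 m[X10→φ0] = [T, T]
r1 m[X10→φ4] = [T, T]
r1 m[X0→φ0] = [T, T]
r1 m[X0→φ1] = [T, T]
r1 m[X0→φ4] = [T, T]
r1 m[X3→φ1] = [T, T]
r1 m[X3→φ2] = [T, T]
r1 m[X3→φ3] = [T, T]
r1 m[X3→φ5] = [T, T]
r1 m[X5→φ2] = [T, T]
r1 m[X5→φ5] = [T, T]
r1 m[X4→φ3] = [T, T]
r2 m[φ0→X10] = [T, F]
r2 m[φ0→X0] = [T, F]
r2 m[φ1→X0] = [T, T]
r2 m[φ1→X3] = [T, T]
r2 m[φ2→X3] = [F, T]
r2 m[φ2→X5] = [T, F]
r2 m[φ3→X3] = [T, T]
r2 m[φ3→X4] = [F, T]
r2 m[φ4→X10] = [T, T]
r2 m[φ4→X0] = [T, T]
r2 m[φ5→X3] = [T, T]
r2 m[φ5→X5] = [T, T]
r2 m[X10→φ0] = [T, T]
r2 m[X10→φ4] = [T, F]
r2 m[X0→φ0] = [T, T]
r2 m[X0→φ1] = [T, F]
r2 m[X0→φ4] = [T, F]
r2 m[X3→φ1] = [F, T]
r2 m[X3→φ2] = [T, T]
r2 m[X3→φ3] = [F, T]
r2 m[X3→φ5] = [F, T]
r2 m[X5→φ2] = [T, T]
r2 m[X5→φ5] = [T, F]
r2 m[X4→φ3] = [T, T]
r3 m[φ0→X10] = [T, F]
r3 m[φ0→X0] = [T, F]
r3 m[φ1→X0] = [F, T]
r3 m[φ1→X3] = [T, F]
r3 m[φ2→X3] = [F, T]
r3 m[φ2→X5] = [T, F]
r3 m[φ3→X3] = [T, T]
r3 m[φ3→X4] = [F, T]
r3 m[φ4→X10] = [T, T]
r3 m[φ4→X0] = [T, T]
r3 m[φ5→X3] = [F, T]
r3 m[φ5→X5] = [T, F]
r3 m[X10→φ0] = [T, T]
r3 m[X10→φ4] = [T, F]
r3 m[X0→φ0] = [T, T]
r3 m[X0→φ1] = [T, F]
r3 m[X0→φ4] = [T, F]
r3 m[X3→φ1] = [F, T]
r3 m[X3→φ2] = [T, T]
r3 m[X3→φ3] = [F, T]
r3 m[X3→φ5] = [F, T]
r3 m[X5→φ2] = [T, T]
r3 m[X5→φ5] = [T, F]
r3 m[X4→φ3] = [T, T]
r4 m[φ0→X10] = [T, F]
r4 m[φ0→X0] = [T, F]
r4 m[φ1→X0] = [F, T]
r4 m[φ1→X3] = [T, F]
r4 m[φ2→X3] = [F, T]
r4 m[φ2→X5] = [T, F]
r4 m[φ3→X3] = [T, T]
r4 m[φ3→X4] = [F, T]
r4 m[φ4→X10] = [T, T]
r4 m[φ4→X0] = [T, T]
r4 m[φ5→X3] = [F, T]
r4 m[φ5→X5] = [T, F]
r4 m[X10→φ0] = [T, T]
r4 m[X10→φ4] = [T, F]
r4 m[X0→φ0] = [F, T]
r4 m[X0→φ1] = [T, F]
r4 m[X0→φ4] = [F, F]
r4 m[X3→φ1] = [F, T]
r4 m[X3→φ2] = [F, F]
r4 m[X3→φ3] = [F, F]
r4 m[X3→φ5] = [F, F]
r4 m[X5→φ2] = [T, F]
r4 m[X5→φ5] = [T, F]
r4 m[X4→φ3] = [T, T]
r5 m[φ0→X10] = [F, F]
r5 m[φ0→X0] = [T, F]
r5 m[φ1→X0] = [F, T]
r5 m[φ1→X3] = [T, F]
r5 m[φ2→X3] = [F, T]
r5 m[φ2→X5] = [F, F]
r5 m[φ3→X3] = [T, T]
r5 m[φ3→X4] = [F, F]
r5 m[φ4→X10] = [F, F]
r5 m[φ4→X0] = [T, T]
r5 m[φ5→X3] = [F, T]
r5 m[φ5→X5] = [F, F]
r5 m[X10→φ0] = [T, T]
r5 m[X10→φ4] = [T, F]
r5 m[X0→φ0] = [F, T]
r5 m[X0→φ1] = [T, F]
r5 m[X0→φ4] = [F, F]
r5 m[X3→φ1] = [F, T]
r5 m[X3→φ2] = [F, F]
r5 m[X3→φ3] = [F, F]
r5 m[X3→φ5] = [F, F]
r5 m[X5→φ2] = [T, F]
r5 m[X5→φ5] = [T, F]
r5 m[X4→φ3] = [T, T]

message @ round 5 = [T, F]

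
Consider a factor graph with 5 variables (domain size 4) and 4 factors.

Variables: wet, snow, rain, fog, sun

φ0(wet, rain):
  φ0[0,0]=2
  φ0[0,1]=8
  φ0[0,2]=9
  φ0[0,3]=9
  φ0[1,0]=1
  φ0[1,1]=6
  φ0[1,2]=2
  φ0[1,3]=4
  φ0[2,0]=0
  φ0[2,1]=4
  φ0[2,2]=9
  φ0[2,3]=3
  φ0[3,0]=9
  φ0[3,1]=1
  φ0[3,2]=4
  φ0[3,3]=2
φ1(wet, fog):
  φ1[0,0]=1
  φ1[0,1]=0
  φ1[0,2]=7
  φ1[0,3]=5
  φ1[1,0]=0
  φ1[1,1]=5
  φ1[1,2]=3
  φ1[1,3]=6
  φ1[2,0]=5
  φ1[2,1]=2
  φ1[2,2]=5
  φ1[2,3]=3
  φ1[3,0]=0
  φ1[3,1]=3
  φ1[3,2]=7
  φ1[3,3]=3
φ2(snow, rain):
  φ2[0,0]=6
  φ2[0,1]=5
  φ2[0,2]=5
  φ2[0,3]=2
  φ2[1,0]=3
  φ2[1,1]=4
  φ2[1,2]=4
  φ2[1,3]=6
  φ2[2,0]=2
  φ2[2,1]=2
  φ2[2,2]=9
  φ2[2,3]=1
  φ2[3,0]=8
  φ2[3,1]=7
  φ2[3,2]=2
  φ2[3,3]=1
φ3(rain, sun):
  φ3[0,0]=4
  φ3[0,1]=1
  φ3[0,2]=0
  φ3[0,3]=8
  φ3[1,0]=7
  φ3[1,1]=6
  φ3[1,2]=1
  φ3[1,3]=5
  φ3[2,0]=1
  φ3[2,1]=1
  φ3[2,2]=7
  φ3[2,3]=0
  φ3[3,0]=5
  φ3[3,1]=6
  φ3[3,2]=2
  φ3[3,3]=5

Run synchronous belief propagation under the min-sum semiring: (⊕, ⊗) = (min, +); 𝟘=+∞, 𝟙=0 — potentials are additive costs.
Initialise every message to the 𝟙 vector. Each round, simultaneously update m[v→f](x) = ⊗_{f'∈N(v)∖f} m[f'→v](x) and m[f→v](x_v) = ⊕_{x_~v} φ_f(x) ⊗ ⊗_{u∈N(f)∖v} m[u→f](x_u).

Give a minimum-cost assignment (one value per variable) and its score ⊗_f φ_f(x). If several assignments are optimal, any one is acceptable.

init: all messages = 𝟙 over 4 values
r1 m[φ0→wet] = [2, 1, 0, 1]
r1 m[φ0→rain] = [0, 1, 2, 2]
r1 m[φ1→wet] = [0, 0, 2, 0]
r1 m[φ1→fog] = [0, 0, 3, 3]
r1 m[φ2→snow] = [2, 3, 1, 1]
r1 m[φ2→rain] = [2, 2, 2, 1]
r1 m[φ3→rain] = [0, 1, 0, 2]
r1 m[φ3→sun] = [1, 1, 0, 0]
r1 m[wet→φ0] = [0, 0, 0, 0]
r1 m[wet→φ1] = [0, 0, 0, 0]
r1 m[snow→φ2] = [0, 0, 0, 0]
r1 m[rain→φ0] = [0, 0, 0, 0]
r1 m[rain→φ2] = [0, 0, 0, 0]
r1 m[rain→φ3] = [0, 0, 0, 0]
r1 m[fog→φ1] = [0, 0, 0, 0]
r1 m[sun→φ3] = [0, 0, 0, 0]
r2 m[φ0→wet] = [2, 1, 0, 1]
r2 m[φ0→rain] = [0, 1, 2, 2]
r2 m[φ1→wet] = [0, 0, 2, 0]
r2 m[φ1→fog] = [0, 0, 3, 3]
r2 m[φ2→snow] = [2, 3, 1, 1]
r2 m[φ2→rain] = [2, 2, 2, 1]
r2 m[φ3→rain] = [0, 1, 0, 2]
r2 m[φ3→sun] = [1, 1, 0, 0]
r2 m[wet→φ0] = [0, 0, 2, 0]
r2 m[wet→φ1] = [2, 1, 0, 1]
r2 m[snow→φ2] = [0, 0, 0, 0]
r2 m[rain→φ0] = [2, 3, 2, 3]
r2 m[rain→φ2] = [0, 2, 2, 4]
r2 m[rain→φ3] = [2, 3, 4, 3]
r2 m[fog→φ1] = [0, 0, 0, 0]
r2 m[sun→φ3] = [0, 0, 0, 0]
r3 m[φ0→wet] = [4, 3, 2, 4]
r3 m[φ0→rain] = [1, 1, 2, 2]
r3 m[φ1→wet] = [0, 0, 2, 0]
r3 m[φ1→fog] = [1, 2, 4, 3]
r3 m[φ2→snow] = [6, 3, 2, 4]
r3 m[φ2→rain] = [2, 2, 2, 1]
r3 m[φ3→rain] = [0, 1, 0, 2]
r3 m[φ3→sun] = [5, 3, 2, 4]
r3 m[wet→φ0] = [0, 0, 2, 0]
r3 m[wet→φ1] = [2, 1, 0, 1]
r3 m[snow→φ2] = [0, 0, 0, 0]
r3 m[rain→φ0] = [2, 3, 2, 3]
r3 m[rain→φ2] = [0, 2, 2, 4]
r3 m[rain→φ3] = [2, 3, 4, 3]
r3 m[fog→φ1] = [0, 0, 0, 0]
r3 m[sun→φ3] = [0, 0, 0, 0]
r4 m[φ0→wet] = [4, 3, 2, 4]
r4 m[φ0→rain] = [1, 1, 2, 2]
r4 m[φ1→wet] = [0, 0, 2, 0]
r4 m[φ1→fog] = [1, 2, 4, 3]
r4 m[φ2→snow] = [6, 3, 2, 4]
r4 m[φ2→rain] = [2, 2, 2, 1]
r4 m[φ3→rain] = [0, 1, 0, 2]
r4 m[φ3→sun] = [5, 3, 2, 4]
r4 m[wet→φ0] = [0, 0, 2, 0]
r4 m[wet→φ1] = [4, 3, 2, 4]
r4 m[snow→φ2] = [0, 0, 0, 0]
r4 m[rain→φ0] = [2, 3, 2, 3]
r4 m[rain→φ2] = [1, 2, 2, 4]
r4 m[rain→φ3] = [3, 3, 4, 3]
r4 m[fog→φ1] = [0, 0, 0, 0]
r4 m[sun→φ3] = [0, 0, 0, 0]
r5 m[φ0→wet] = [4, 3, 2, 4]
r5 m[φ0→rain] = [1, 1, 2, 2]
r5 m[φ1→wet] = [0, 0, 2, 0]
r5 m[φ1→fog] = [3, 4, 6, 5]
r5 m[φ2→snow] = [6, 4, 3, 4]
r5 m[φ2→rain] = [2, 2, 2, 1]
r5 m[φ3→rain] = [0, 1, 0, 2]
r5 m[φ3→sun] = [5, 4, 3, 4]
r5 m[wet→φ0] = [0, 0, 2, 0]
r5 m[wet→φ1] = [4, 3, 2, 4]
r5 m[snow→φ2] = [0, 0, 0, 0]
r5 m[rain→φ0] = [2, 3, 2, 3]
r5 m[rain→φ2] = [1, 2, 2, 4]
r5 m[rain→φ3] = [3, 3, 4, 3]
r5 m[fog→φ1] = [0, 0, 0, 0]
r5 m[sun→φ3] = [0, 0, 0, 0]
r6 m[φ0→wet] = [4, 3, 2, 4]
r6 m[φ0→rain] = [1, 1, 2, 2]
r6 m[φ1→wet] = [0, 0, 2, 0]
r6 m[φ1→fog] = [3, 4, 6, 5]
r6 m[φ2→snow] = [6, 4, 3, 4]
r6 m[φ2→rain] = [2, 2, 2, 1]
r6 m[φ3→rain] = [0, 1, 0, 2]
r6 m[φ3→sun] = [5, 4, 3, 4]
r6 m[wet→φ0] = [0, 0, 2, 0]
r6 m[wet→φ1] = [4, 3, 2, 4]
r6 m[snow→φ2] = [0, 0, 0, 0]
r6 m[rain→φ0] = [2, 3, 2, 3]
r6 m[rain→φ2] = [1, 2, 2, 4]
r6 m[rain→φ3] = [3, 3, 4, 3]
r6 m[fog→φ1] = [0, 0, 0, 0]
r6 m[sun→φ3] = [0, 0, 0, 0]
fixed point reached at round 6
traceback from wet: (wet=1, snow=2, rain=0, fog=0, sun=2), score=3

assignment: (wet=1, snow=2, rain=0, fog=0, sun=2); score = 3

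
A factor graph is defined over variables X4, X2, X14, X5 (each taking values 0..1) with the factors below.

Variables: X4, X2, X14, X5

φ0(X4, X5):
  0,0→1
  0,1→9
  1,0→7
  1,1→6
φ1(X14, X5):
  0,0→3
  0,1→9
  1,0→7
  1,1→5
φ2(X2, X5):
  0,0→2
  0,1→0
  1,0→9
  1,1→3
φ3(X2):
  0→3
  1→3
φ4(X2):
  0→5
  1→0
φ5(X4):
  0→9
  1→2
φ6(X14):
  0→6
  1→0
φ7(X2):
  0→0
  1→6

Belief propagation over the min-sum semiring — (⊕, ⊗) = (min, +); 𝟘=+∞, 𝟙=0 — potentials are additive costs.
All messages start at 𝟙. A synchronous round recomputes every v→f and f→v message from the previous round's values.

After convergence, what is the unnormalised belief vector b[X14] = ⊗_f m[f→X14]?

b[X14] = [28, 21]

init: all messages = 𝟙 over 2 values
r1 m[φ0→X4] = [1, 6]
r1 m[φ0→X5] = [1, 6]
r1 m[φ1→X14] = [3, 5]
r1 m[φ1→X5] = [3, 5]
r1 m[φ2→X2] = [0, 3]
r1 m[φ2→X5] = [2, 0]
r1 m[φ3→X2] = [3, 3]
r1 m[φ4→X2] = [5, 0]
r1 m[φ5→X4] = [9, 2]
r1 m[φ6→X14] = [6, 0]
r1 m[φ7→X2] = [0, 6]
r1 m[X4→φ0] = [0, 0]
r1 m[X4→φ5] = [0, 0]
r1 m[X2→φ2] = [0, 0]
r1 m[X2→φ3] = [0, 0]
r1 m[X2→φ4] = [0, 0]
r1 m[X2→φ7] = [0, 0]
r1 m[X14→φ1] = [0, 0]
r1 m[X14→φ6] = [0, 0]
r1 m[X5→φ0] = [0, 0]
r1 m[X5→φ1] = [0, 0]
r1 m[X5→φ2] = [0, 0]
r2 m[φ0→X4] = [1, 6]
r2 m[φ0→X5] = [1, 6]
r2 m[φ1→X14] = [3, 5]
r2 m[φ1→X5] = [3, 5]
r2 m[φ2→X2] = [0, 3]
r2 m[φ2→X5] = [2, 0]
r2 m[φ3→X2] = [3, 3]
r2 m[φ4→X2] = [5, 0]
r2 m[φ5→X4] = [9, 2]
r2 m[φ6→X14] = [6, 0]
r2 m[φ7→X2] = [0, 6]
r2 m[X4→φ0] = [9, 2]
r2 m[X4→φ5] = [1, 6]
r2 m[X2→φ2] = [8, 9]
r2 m[X2→φ3] = [5, 9]
r2 m[X2→φ4] = [3, 12]
r2 m[X2→φ7] = [8, 6]
r2 m[X14→φ1] = [6, 0]
r2 m[X14→φ6] = [3, 5]
r2 m[X5→φ0] = [5, 5]
r2 m[X5→φ1] = [3, 6]
r2 m[X5→φ2] = [4, 11]
r3 m[φ0→X4] = [6, 11]
r3 m[φ0→X5] = [9, 8]
r3 m[φ1→X14] = [6, 10]
r3 m[φ1→X5] = [7, 5]
r3 m[φ2→X2] = [6, 13]
r3 m[φ2→X5] = [10, 8]
r3 m[φ3→X2] = [3, 3]
r3 m[φ4→X2] = [5, 0]
r3 m[φ5→X4] = [9, 2]
r3 m[φ6→X14] = [6, 0]
r3 m[φ7→X2] = [0, 6]
r3 m[X4→φ0] = [9, 2]
r3 m[X4→φ5] = [1, 6]
r3 m[X2→φ2] = [8, 9]
r3 m[X2→φ3] = [5, 9]
r3 m[X2→φ4] = [3, 12]
r3 m[X2→φ7] = [8, 6]
r3 m[X14→φ1] = [6, 0]
r3 m[X14→φ6] = [3, 5]
r3 m[X5→φ0] = [5, 5]
r3 m[X5→φ1] = [3, 6]
r3 m[X5→φ2] = [4, 11]
r4 m[φ0→X4] = [6, 11]
r4 m[φ0→X5] = [9, 8]
r4 m[φ1→X14] = [6, 10]
r4 m[φ1→X5] = [7, 5]
r4 m[φ2→X2] = [6, 13]
r4 m[φ2→X5] = [10, 8]
r4 m[φ3→X2] = [3, 3]
r4 m[φ4→X2] = [5, 0]
r4 m[φ5→X4] = [9, 2]
r4 m[φ6→X14] = [6, 0]
r4 m[φ7→X2] = [0, 6]
r4 m[X4→φ0] = [9, 2]
r4 m[X4→φ5] = [6, 11]
r4 m[X2→φ2] = [8, 9]
r4 m[X2→φ3] = [11, 19]
r4 m[X2→φ4] = [9, 22]
r4 m[X2→φ7] = [14, 16]
r4 m[X14→φ1] = [6, 0]
r4 m[X14→φ6] = [6, 10]
r4 m[X5→φ0] = [17, 13]
r4 m[X5→φ1] = [19, 16]
r4 m[X5→φ2] = [16, 13]
r5 m[φ0→X4] = [18, 19]
r5 m[φ0→X5] = [9, 8]
r5 m[φ1→X14] = [22, 21]
r5 m[φ1→X5] = [7, 5]
r5 m[φ2→X2] = [13, 16]
r5 m[φ2→X5] = [10, 8]
r5 m[φ3→X2] = [3, 3]
r5 m[φ4→X2] = [5, 0]
r5 m[φ5→X4] = [9, 2]
r5 m[φ6→X14] = [6, 0]
r5 m[φ7→X2] = [0, 6]
r5 m[X4→φ0] = [9, 2]
r5 m[X4→φ5] = [6, 11]
r5 m[X2→φ2] = [8, 9]
r5 m[X2→φ3] = [11, 19]
r5 m[X2→φ4] = [9, 22]
r5 m[X2→φ7] = [14, 16]
r5 m[X14→φ1] = [6, 0]
r5 m[X14→φ6] = [6, 10]
r5 m[X5→φ0] = [17, 13]
r5 m[X5→φ1] = [19, 16]
r5 m[X5→φ2] = [16, 13]
r6 m[φ0→X4] = [18, 19]
r6 m[φ0→X5] = [9, 8]
r6 m[φ1→X14] = [22, 21]
r6 m[φ1→X5] = [7, 5]
r6 m[φ2→X2] = [13, 16]
r6 m[φ2→X5] = [10, 8]
r6 m[φ3→X2] = [3, 3]
r6 m[φ4→X2] = [5, 0]
r6 m[φ5→X4] = [9, 2]
r6 m[φ6→X14] = [6, 0]
r6 m[φ7→X2] = [0, 6]
r6 m[X4→φ0] = [9, 2]
r6 m[X4→φ5] = [18, 19]
r6 m[X2→φ2] = [8, 9]
r6 m[X2→φ3] = [18, 22]
r6 m[X2→φ4] = [16, 25]
r6 m[X2→φ7] = [21, 19]
r6 m[X14→φ1] = [6, 0]
r6 m[X14→φ6] = [22, 21]
r6 m[X5→φ0] = [17, 13]
r6 m[X5→φ1] = [19, 16]
r6 m[X5→φ2] = [16, 13]
r7 m[φ0→X4] = [18, 19]
r7 m[φ0→X5] = [9, 8]
r7 m[φ1→X14] = [22, 21]
r7 m[φ1→X5] = [7, 5]
r7 m[φ2→X2] = [13, 16]
r7 m[φ2→X5] = [10, 8]
r7 m[φ3→X2] = [3, 3]
r7 m[φ4→X2] = [5, 0]
r7 m[φ5→X4] = [9, 2]
r7 m[φ6→X14] = [6, 0]
r7 m[φ7→X2] = [0, 6]
r7 m[X4→φ0] = [9, 2]
r7 m[X4→φ5] = [18, 19]
r7 m[X2→φ2] = [8, 9]
r7 m[X2→φ3] = [18, 22]
r7 m[X2→φ4] = [16, 25]
r7 m[X2→φ7] = [21, 19]
r7 m[X14→φ1] = [6, 0]
r7 m[X14→φ6] = [22, 21]
r7 m[X5→φ0] = [17, 13]
r7 m[X5→φ1] = [19, 16]
r7 m[X5→φ2] = [16, 13]
fixed point reached at round 7
b[X14] = ⊗ incoming = [28, 21]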